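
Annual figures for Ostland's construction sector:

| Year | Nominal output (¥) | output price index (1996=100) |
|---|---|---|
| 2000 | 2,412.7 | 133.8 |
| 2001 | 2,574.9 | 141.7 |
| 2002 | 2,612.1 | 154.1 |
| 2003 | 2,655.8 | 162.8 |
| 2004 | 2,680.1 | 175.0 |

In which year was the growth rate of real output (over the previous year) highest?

2001: real = 2574.9/1.417 = 1817.15; growth vs 2000 (1803.21) = 0.77%.
2002: real = 2612.1/1.541 = 1695.07; growth vs 2001 (1817.15) = -6.72%.
2003: real = 2655.8/1.628 = 1631.33; growth vs 2002 (1695.07) = -3.76%.
2004: real = 2680.1/1.750 = 1531.49; growth vs 2003 (1631.33) = -6.12%.

2001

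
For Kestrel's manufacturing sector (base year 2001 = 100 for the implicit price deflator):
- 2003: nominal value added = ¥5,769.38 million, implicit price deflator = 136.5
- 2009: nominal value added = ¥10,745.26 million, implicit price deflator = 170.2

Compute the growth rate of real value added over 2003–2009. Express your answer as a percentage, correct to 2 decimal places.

49.37%

Deflate each year: 2003 → 5769.38/1.365 = 4226.65; 2009 → 10745.26/1.702 = 6313.31.
So real value added changed by 6313.31/4226.65 − 1 = 0.4937, i.e. 49.37%.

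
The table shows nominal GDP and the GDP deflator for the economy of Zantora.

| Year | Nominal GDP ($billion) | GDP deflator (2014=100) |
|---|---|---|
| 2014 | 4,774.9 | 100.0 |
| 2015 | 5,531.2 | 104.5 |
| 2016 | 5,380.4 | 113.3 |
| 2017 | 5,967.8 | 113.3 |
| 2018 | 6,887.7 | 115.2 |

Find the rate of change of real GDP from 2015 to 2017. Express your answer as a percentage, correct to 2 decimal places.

-0.49%

Real GDP 2015 = 5531.2/1.045 = 5293.01.
Real GDP 2017 = 5967.8/1.133 = 5267.26.
Change = 5267.26/5293.01 − 1 = -0.0049.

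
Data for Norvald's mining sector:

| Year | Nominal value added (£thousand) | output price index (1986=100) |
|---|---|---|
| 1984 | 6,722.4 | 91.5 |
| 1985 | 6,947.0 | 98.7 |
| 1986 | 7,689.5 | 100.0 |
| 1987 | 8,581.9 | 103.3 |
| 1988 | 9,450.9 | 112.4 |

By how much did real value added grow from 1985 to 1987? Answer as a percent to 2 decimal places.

Real value added 1985 = 6947.0/0.987 = 7038.50.
Real value added 1987 = 8581.9/1.033 = 8307.74.
Change = 8307.74/7038.50 − 1 = 0.1803.

18.03%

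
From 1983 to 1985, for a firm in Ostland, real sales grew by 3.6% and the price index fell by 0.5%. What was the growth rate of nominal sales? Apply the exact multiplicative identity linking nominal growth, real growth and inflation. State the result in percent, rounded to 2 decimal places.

(1 + g_nom) = (1 + g_real)(1 + π) = 1.0360 × 0.9950 = 1.03082.

3.08%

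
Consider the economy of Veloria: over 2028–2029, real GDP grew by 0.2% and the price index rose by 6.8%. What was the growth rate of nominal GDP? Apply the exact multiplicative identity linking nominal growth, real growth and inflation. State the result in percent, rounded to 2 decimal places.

(1 + g_nom) = (1 + g_real)(1 + π) = 1.0020 × 1.0680 = 1.07014.

7.01%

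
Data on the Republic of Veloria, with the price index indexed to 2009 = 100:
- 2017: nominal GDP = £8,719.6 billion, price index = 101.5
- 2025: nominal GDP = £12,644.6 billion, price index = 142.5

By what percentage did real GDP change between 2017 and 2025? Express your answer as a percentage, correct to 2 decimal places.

3.29%

Real GDP 2017 = 8719.6 / 1.015 = 8590.74.
Real GDP 2025 = 12644.6 / 1.425 = 8873.40.
Real growth = 8873.40 / 8590.74 − 1 = 0.0329.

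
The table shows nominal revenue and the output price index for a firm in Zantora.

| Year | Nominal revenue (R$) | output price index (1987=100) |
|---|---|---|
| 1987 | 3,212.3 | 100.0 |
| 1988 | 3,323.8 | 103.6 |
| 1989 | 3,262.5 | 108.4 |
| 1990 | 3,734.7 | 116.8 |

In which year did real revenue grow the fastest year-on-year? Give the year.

1988: real = 3323.8/1.036 = 3208.30; growth vs 1987 (3212.30) = -0.12%.
1989: real = 3262.5/1.084 = 3009.69; growth vs 1988 (3208.30) = -6.19%.
1990: real = 3734.7/1.168 = 3197.52; growth vs 1989 (3009.69) = 6.24%.

1990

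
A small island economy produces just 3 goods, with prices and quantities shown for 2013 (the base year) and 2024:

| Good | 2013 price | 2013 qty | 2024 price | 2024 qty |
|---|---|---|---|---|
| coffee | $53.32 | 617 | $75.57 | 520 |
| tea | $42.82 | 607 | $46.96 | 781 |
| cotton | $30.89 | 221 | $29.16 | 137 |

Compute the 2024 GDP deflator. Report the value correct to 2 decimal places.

Nominal GDP 2024 = 75.57·520 + 46.96·781 + 29.16·137 = 79967.08.
Real GDP 2024 (at 2013 prices) = 53.32·520 + 42.82·781 + 30.89·137 = 65400.75.
Deflator = Nominal/Real × 100 = 79967.08/65400.75 × 100 = 122.272.

122.27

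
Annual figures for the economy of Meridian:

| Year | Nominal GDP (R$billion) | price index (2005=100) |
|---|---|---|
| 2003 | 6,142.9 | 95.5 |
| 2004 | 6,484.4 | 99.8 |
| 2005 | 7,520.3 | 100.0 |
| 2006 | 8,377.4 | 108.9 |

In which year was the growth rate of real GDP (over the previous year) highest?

2004: real = 6484.4/0.998 = 6497.39; growth vs 2003 (6432.36) = 1.01%.
2005: real = 7520.3/1.000 = 7520.30; growth vs 2004 (6497.39) = 15.74%.
2006: real = 8377.4/1.089 = 7692.75; growth vs 2005 (7520.30) = 2.29%.

2005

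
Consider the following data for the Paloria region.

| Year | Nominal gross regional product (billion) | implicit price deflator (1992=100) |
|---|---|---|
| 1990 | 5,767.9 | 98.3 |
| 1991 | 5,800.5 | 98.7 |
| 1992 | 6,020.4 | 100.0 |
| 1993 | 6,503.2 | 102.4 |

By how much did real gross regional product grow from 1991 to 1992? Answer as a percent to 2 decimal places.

Real gross regional product 1991 = 5800.5/0.987 = 5876.90.
Real gross regional product 1992 = 6020.4/1.000 = 6020.40.
Change = 6020.40/5876.90 − 1 = 0.0244.

2.44%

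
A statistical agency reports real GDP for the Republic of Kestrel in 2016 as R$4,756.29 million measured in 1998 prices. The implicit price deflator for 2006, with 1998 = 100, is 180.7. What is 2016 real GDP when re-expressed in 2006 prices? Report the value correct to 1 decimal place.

Real GDP in 2006 prices = Real GDP in 1998 prices × (P_2006/P_1998) = 4756.29 × 1.807 = 8594.62.

R$8,594.6 million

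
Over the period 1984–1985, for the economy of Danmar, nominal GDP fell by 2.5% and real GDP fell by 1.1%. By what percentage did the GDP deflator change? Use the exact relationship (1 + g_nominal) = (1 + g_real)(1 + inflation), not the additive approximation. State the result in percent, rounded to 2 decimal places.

(1 + g_nom) = (1 + g_real)(1 + π), so π = 0.9750 / 0.9890 − 1 = -0.01416.

-1.42%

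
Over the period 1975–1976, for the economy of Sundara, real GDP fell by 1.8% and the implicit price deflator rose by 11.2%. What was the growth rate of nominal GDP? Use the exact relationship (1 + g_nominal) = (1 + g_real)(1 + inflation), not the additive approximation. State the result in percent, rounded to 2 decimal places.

(1 + g_nom) = (1 + g_real)(1 + π) = 0.9820 × 1.1120 = 1.09198.

9.20%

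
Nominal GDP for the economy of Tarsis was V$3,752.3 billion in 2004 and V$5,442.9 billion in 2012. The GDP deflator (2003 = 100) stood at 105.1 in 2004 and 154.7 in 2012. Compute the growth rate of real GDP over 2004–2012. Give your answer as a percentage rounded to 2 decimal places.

Real GDP 2004 = 3752.3 / 1.051 = 3570.22.
Real GDP 2012 = 5442.9 / 1.547 = 3518.36.
Real growth = 3518.36 / 3570.22 − 1 = -0.0145.

-1.45%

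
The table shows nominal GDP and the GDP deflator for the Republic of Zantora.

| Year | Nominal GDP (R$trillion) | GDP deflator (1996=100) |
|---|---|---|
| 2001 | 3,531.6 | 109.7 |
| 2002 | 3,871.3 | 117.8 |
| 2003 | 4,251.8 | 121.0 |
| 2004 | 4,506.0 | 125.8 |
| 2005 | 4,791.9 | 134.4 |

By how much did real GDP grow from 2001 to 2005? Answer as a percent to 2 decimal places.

10.75%

Real GDP 2001 = 3531.6/1.097 = 3219.33.
Real GDP 2005 = 4791.9/1.344 = 3565.40.
Change = 3565.40/3219.33 − 1 = 0.1075.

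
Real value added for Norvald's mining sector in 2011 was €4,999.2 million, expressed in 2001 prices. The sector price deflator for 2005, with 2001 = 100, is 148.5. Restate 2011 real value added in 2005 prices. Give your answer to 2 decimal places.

Real value added in 2005 prices = Real value added in 2001 prices × (P_2005/P_2001) = 4999.2 × 1.485 = 7423.81.

€7,423.81 million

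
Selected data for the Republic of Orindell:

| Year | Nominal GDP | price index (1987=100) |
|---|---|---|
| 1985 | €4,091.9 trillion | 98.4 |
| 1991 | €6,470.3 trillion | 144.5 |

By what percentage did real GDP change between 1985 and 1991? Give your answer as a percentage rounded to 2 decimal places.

Deflate each year: 1985 → 4091.9/0.984 = 4158.43; 1991 → 6470.3/1.445 = 4477.72.
So real GDP changed by 4477.72/4158.43 − 1 = 0.0768, i.e. 7.68%.

7.68%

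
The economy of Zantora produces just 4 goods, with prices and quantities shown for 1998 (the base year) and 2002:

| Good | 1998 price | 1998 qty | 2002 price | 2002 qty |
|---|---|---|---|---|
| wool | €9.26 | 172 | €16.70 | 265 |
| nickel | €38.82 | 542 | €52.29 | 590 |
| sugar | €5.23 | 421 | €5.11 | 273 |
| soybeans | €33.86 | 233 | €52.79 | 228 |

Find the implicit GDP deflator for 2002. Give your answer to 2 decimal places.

141.16

Nominal GDP 2002 = 16.70·265 + 52.29·590 + 5.11·273 + 52.79·228 = 48707.75.
Real GDP 2002 (at 1998 prices) = 9.26·265 + 38.82·590 + 5.23·273 + 33.86·228 = 34505.57.
Deflator = Nominal/Real × 100 = 48707.75/34505.57 × 100 = 141.159.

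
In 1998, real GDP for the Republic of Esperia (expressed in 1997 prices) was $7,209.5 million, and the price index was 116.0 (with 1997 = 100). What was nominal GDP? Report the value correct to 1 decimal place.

Nominal GDP = Real × (price index/100) = 7209.5 × 1.160 = 8363.02.

$8,363.0 million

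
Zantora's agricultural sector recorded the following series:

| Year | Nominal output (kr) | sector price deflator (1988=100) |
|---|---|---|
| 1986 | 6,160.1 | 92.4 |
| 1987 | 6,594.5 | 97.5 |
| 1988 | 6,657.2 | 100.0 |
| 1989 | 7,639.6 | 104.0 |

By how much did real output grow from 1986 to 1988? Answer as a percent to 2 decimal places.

-0.14%

Real output 1986 = 6160.1/0.924 = 6666.77.
Real output 1988 = 6657.2/1.000 = 6657.20.
Change = 6657.20/6666.77 − 1 = -0.0014.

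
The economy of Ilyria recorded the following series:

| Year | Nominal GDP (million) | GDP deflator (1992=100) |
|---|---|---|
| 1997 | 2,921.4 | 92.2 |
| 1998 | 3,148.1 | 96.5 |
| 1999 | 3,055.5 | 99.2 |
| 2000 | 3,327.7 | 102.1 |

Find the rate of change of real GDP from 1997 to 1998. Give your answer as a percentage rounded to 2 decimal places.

2.96%

Real GDP 1997 = 2921.4/0.922 = 3168.55.
Real GDP 1998 = 3148.1/0.965 = 3262.28.
Change = 3262.28/3168.55 − 1 = 0.0296.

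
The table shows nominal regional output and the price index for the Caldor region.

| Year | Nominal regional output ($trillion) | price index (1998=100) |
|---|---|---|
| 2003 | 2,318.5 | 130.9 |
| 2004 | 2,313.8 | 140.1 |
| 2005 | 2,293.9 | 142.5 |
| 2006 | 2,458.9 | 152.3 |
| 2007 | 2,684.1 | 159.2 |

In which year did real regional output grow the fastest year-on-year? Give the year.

2004: real = 2313.8/1.401 = 1651.53; growth vs 2003 (1771.20) = -6.76%.
2005: real = 2293.9/1.425 = 1609.75; growth vs 2004 (1651.53) = -2.53%.
2006: real = 2458.9/1.523 = 1614.51; growth vs 2005 (1609.75) = 0.30%.
2007: real = 2684.1/1.592 = 1685.99; growth vs 2006 (1614.51) = 4.43%.

2007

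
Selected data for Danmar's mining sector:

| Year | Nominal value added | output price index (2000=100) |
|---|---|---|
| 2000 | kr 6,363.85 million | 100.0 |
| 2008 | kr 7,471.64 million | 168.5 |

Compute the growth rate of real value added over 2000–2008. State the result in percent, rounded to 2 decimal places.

Real value added 2000 = 6363.85 / 1.000 = 6363.85.
Real value added 2008 = 7471.64 / 1.685 = 4434.21.
Real growth = 4434.21 / 6363.85 − 1 = -0.3032.

-30.32%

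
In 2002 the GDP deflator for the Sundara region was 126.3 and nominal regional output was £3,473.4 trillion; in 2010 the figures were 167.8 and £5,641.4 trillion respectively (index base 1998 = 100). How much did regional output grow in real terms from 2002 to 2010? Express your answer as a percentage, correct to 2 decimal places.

22.25%

Real regional output 2002 = 3473.4 / 1.263 = 2750.12.
Real regional output 2010 = 5641.4 / 1.678 = 3361.98.
Real growth = 3361.98 / 2750.12 − 1 = 0.2225.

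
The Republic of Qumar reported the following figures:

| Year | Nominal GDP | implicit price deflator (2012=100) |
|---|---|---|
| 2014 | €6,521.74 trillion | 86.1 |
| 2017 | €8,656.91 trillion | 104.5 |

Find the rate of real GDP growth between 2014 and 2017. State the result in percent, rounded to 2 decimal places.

Deflate each year: 2014 → 6521.74/0.861 = 7574.61; 2017 → 8656.91/1.045 = 8284.12.
So real GDP changed by 8284.12/7574.61 − 1 = 0.0937, i.e. 9.37%.

9.37%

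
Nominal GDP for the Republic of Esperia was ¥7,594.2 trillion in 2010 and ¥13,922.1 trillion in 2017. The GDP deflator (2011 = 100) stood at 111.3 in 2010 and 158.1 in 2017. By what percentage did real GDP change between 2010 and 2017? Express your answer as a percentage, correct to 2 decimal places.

Real GDP 2010 = 7594.2 / 1.113 = 6823.18.
Real GDP 2017 = 13922.1 / 1.581 = 8805.88.
Real growth = 8805.88 / 6823.18 − 1 = 0.2906.

29.06%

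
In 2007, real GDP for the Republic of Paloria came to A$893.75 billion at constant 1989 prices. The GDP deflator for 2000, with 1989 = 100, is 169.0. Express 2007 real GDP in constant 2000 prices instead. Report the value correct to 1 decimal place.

A$1,510.4 billion

Real GDP in 2000 prices = Real GDP in 1989 prices × (P_2000/P_1989) = 893.75 × 1.690 = 1510.44.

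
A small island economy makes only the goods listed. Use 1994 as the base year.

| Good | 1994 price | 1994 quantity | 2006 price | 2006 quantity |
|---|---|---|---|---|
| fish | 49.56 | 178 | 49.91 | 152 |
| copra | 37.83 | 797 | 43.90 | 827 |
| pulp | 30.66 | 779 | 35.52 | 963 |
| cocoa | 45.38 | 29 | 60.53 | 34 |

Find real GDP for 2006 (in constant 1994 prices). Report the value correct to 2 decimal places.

Real GDP 2006 = Σ (p_1994 × q_2006) = 49.56·152 + 37.83·827 + 30.66·963 + 45.38·34 = 69887.03.

69887.03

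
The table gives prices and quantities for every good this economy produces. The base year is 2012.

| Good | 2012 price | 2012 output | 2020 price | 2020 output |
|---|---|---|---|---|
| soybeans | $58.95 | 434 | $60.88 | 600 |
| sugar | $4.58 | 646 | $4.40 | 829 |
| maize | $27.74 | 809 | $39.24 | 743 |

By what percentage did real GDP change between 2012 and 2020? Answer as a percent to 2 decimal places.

17.25%

Real GDP 2012 = Nominal GDP 2012 = 58.95·434 + 4.58·646 + 27.74·809 = 50984.64.
Real GDP 2020 (at 2012 prices) = 58.95·600 + 4.58·829 + 27.74·743 = 59777.64.
Real growth = 59777.64/50984.64 − 1 = 0.1725.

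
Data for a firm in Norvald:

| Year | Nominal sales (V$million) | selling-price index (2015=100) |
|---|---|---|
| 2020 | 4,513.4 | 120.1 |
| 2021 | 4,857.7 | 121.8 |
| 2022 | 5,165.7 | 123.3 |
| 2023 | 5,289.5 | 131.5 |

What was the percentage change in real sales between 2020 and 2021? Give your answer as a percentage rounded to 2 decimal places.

6.13%

Real sales 2020 = 4513.4/1.201 = 3758.03.
Real sales 2021 = 4857.7/1.218 = 3988.26.
Change = 3988.26/3758.03 − 1 = 0.0613.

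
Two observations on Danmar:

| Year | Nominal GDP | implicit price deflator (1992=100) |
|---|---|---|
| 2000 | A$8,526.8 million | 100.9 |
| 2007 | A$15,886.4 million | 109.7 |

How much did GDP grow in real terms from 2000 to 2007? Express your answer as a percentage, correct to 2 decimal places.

Real GDP 2000 = 8526.8 / 1.009 = 8450.74.
Real GDP 2007 = 15886.4 / 1.097 = 14481.68.
Real growth = 14481.68 / 8450.74 − 1 = 0.7137.

71.37%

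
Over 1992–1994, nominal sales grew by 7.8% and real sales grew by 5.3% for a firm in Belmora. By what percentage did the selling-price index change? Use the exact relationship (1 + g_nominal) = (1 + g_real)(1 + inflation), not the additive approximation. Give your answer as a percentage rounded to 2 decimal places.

(1 + g_nom) = (1 + g_real)(1 + π), so π = 1.0780 / 1.0530 − 1 = 0.02374.

2.37%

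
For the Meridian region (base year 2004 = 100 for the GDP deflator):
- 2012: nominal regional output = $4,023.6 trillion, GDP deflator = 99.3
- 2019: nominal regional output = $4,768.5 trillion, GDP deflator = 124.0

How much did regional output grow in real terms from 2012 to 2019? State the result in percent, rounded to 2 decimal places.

Deflate each year: 2012 → 4023.6/0.993 = 4051.96; 2019 → 4768.5/1.240 = 3845.56.
So real regional output changed by 3845.56/4051.96 − 1 = -0.0509, i.e. -5.09%.

-5.09%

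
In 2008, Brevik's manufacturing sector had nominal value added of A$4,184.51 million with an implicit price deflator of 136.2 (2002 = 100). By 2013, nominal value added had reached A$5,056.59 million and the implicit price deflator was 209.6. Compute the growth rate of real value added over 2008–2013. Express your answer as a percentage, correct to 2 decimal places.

-21.48%

Real value added 2008 = 4184.51 / 1.362 = 3072.33.
Real value added 2013 = 5056.59 / 2.096 = 2412.50.
Real growth = 2412.50 / 3072.33 − 1 = -0.2148.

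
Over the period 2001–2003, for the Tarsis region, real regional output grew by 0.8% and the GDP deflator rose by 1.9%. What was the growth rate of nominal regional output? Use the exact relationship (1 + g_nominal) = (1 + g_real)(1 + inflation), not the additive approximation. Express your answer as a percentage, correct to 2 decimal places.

2.72%

(1 + g_nom) = (1 + g_real)(1 + π) = 1.0080 × 1.0190 = 1.02715.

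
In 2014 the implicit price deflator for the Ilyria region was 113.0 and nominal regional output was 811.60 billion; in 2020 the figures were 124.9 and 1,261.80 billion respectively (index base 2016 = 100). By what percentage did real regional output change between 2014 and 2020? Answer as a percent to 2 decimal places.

Deflate each year: 2014 → 811.60/1.130 = 718.23; 2020 → 1261.80/1.249 = 1010.25.
So real regional output changed by 1010.25/718.23 − 1 = 0.4066, i.e. 40.66%.

40.66%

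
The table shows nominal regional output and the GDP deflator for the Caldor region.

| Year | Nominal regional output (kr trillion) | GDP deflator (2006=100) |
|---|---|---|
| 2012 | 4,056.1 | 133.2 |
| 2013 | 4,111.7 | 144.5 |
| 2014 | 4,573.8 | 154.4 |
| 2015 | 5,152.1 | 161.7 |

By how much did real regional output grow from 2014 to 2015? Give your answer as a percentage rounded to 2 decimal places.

7.56%

Real regional output 2014 = 4573.8/1.544 = 2962.31.
Real regional output 2015 = 5152.1/1.617 = 3186.21.
Change = 3186.21/2962.31 − 1 = 0.0756.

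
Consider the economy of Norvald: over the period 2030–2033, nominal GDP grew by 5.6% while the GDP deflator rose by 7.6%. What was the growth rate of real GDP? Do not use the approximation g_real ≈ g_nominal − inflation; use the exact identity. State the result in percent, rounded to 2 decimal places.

(1 + g_nom) = (1 + g_real)(1 + π), so g_real = 1.0560 / 1.0760 − 1 = -0.01859.

-1.86%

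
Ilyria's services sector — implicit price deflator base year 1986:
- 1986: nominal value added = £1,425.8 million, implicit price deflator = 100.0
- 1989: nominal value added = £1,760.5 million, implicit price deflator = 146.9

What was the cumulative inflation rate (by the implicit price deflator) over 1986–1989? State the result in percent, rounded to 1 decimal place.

Price-level change = 146.9 / 100.0 − 1 = 0.4690.

46.9%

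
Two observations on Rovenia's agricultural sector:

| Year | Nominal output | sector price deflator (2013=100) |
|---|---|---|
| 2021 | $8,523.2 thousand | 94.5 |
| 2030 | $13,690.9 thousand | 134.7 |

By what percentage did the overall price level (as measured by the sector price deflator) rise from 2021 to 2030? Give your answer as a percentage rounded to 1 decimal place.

Price-level change = 134.7 / 94.5 − 1 = 0.4254.

42.5%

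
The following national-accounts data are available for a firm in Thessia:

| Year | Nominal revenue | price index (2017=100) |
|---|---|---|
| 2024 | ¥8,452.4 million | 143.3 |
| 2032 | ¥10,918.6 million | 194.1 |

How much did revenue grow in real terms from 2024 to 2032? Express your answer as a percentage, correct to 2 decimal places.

-4.63%

Real revenue 2024 = 8452.4 / 1.433 = 5898.39.
Real revenue 2032 = 10918.6 / 1.941 = 5625.24.
Real growth = 5625.24 / 5898.39 − 1 = -0.0463.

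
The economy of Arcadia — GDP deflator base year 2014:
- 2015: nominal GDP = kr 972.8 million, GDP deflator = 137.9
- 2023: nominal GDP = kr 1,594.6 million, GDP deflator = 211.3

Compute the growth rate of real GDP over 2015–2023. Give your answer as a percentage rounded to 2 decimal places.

6.98%

Deflate each year: 2015 → 972.8/1.379 = 705.44; 2023 → 1594.6/2.113 = 754.66.
So real GDP changed by 754.66/705.44 − 1 = 0.0698, i.e. 6.98%.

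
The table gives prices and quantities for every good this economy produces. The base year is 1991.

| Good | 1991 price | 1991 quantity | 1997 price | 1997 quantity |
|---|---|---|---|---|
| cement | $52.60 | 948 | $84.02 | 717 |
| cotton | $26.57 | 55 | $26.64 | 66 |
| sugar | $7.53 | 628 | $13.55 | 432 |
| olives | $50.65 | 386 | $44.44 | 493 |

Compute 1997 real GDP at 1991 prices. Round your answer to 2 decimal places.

$67691.23

Real GDP 1997 = Σ (p_1991 × q_1997) = 52.60·717 + 26.57·66 + 7.53·432 + 50.65·493 = 67691.23.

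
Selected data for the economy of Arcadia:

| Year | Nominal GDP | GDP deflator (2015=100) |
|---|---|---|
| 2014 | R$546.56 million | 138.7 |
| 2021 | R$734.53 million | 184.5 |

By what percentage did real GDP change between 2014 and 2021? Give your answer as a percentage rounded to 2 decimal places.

1.03%

Deflate each year: 2014 → 546.56/1.387 = 394.06; 2021 → 734.53/1.845 = 398.12.
So real GDP changed by 398.12/394.06 − 1 = 0.0103, i.e. 1.03%.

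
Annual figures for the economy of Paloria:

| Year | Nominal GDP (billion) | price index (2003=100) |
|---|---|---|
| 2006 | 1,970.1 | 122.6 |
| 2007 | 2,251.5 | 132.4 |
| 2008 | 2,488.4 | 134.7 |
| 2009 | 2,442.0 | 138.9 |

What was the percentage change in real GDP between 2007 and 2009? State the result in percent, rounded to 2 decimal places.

3.39%

Real GDP 2007 = 2251.5/1.324 = 1700.53.
Real GDP 2009 = 2442.0/1.389 = 1758.10.
Change = 1758.10/1700.53 − 1 = 0.0339.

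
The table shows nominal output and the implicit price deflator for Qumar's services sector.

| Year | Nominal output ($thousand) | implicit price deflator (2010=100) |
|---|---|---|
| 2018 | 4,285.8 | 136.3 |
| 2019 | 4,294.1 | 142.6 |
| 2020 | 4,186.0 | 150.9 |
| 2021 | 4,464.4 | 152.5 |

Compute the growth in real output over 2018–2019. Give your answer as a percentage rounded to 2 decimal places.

Real output 2018 = 4285.8/1.363 = 3144.39.
Real output 2019 = 4294.1/1.426 = 3011.29.
Change = 3011.29/3144.39 − 1 = -0.0423.

-4.23%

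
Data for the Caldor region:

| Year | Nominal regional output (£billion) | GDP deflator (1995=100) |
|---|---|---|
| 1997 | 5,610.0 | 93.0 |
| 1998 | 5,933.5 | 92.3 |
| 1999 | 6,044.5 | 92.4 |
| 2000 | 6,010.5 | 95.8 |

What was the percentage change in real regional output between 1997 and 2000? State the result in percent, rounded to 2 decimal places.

Real regional output 1997 = 5610.0/0.930 = 6032.26.
Real regional output 2000 = 6010.5/0.958 = 6274.01.
Change = 6274.01/6032.26 − 1 = 0.0401.

4.01%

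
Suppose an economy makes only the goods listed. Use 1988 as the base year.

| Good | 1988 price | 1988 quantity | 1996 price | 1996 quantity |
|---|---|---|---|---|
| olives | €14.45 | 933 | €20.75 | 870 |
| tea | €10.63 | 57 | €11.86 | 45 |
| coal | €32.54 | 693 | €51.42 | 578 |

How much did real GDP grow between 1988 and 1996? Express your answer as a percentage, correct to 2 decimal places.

-13.05%

Real GDP 1988 = Nominal GDP 1988 = 14.45·933 + 10.63·57 + 32.54·693 = 36637.98.
Real GDP 1996 (at 1988 prices) = 14.45·870 + 10.63·45 + 32.54·578 = 31857.97.
Real growth = 31857.97/36637.98 − 1 = -0.1305.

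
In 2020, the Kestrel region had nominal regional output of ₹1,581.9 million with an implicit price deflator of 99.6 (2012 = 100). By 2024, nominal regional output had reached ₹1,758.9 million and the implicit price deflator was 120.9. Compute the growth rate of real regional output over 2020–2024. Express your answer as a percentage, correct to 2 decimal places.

Real regional output 2020 = 1581.9 / 0.996 = 1588.25.
Real regional output 2024 = 1758.9 / 1.209 = 1454.84.
Real growth = 1454.84 / 1588.25 − 1 = -0.0840.

-8.40%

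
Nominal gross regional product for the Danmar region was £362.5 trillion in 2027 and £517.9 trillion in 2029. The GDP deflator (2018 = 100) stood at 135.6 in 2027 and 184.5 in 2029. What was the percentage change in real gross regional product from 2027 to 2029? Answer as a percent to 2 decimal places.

Deflate each year: 2027 → 362.5/1.356 = 267.33; 2029 → 517.9/1.845 = 280.70.
So real gross regional product changed by 280.70/267.33 − 1 = 0.0500, i.e. 5.00%.

5.00%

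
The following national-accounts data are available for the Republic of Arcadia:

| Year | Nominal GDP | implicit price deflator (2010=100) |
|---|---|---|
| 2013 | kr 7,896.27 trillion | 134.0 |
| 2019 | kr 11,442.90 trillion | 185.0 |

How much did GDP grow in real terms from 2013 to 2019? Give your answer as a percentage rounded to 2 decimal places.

4.97%

Deflate each year: 2013 → 7896.27/1.340 = 5892.74; 2019 → 11442.90/1.850 = 6185.35.
So real GDP changed by 6185.35/5892.74 − 1 = 0.0497, i.e. 4.97%.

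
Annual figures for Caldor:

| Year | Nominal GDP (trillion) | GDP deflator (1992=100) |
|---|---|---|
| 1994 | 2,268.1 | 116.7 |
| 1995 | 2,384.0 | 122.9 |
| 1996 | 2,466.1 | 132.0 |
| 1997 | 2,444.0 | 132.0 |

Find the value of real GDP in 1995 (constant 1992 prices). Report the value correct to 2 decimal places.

1,939.79 trillion

Real GDP 1995 = 2384.0 / 1.229 = 1939.79.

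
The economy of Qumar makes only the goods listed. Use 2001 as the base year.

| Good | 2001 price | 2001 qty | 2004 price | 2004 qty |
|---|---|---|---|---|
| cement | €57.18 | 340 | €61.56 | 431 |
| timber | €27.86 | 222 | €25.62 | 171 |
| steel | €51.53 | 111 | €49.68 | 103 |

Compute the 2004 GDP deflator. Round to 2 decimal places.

Nominal GDP 2004 = 61.56·431 + 25.62·171 + 49.68·103 = 36030.42.
Real GDP 2004 (at 2001 prices) = 57.18·431 + 27.86·171 + 51.53·103 = 34716.23.
Deflator = Nominal/Real × 100 = 36030.42/34716.23 × 100 = 103.786.

103.79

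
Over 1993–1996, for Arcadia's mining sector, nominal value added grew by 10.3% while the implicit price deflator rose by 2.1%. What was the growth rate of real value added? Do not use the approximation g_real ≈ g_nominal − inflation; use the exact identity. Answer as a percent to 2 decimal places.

(1 + g_nom) = (1 + g_real)(1 + π), so g_real = 1.1030 / 1.0210 − 1 = 0.08031.

8.03%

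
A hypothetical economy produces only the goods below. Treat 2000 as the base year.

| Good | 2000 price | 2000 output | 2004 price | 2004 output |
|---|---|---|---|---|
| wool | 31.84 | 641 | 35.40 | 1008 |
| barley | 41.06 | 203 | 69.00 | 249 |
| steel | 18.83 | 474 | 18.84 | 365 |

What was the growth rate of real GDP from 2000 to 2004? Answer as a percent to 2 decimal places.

Real GDP 2000 = Nominal GDP 2000 = 31.84·641 + 41.06·203 + 18.83·474 = 37670.04.
Real GDP 2004 (at 2000 prices) = 31.84·1008 + 41.06·249 + 18.83·365 = 49191.61.
Real growth = 49191.61/37670.04 − 1 = 0.3059.

30.59%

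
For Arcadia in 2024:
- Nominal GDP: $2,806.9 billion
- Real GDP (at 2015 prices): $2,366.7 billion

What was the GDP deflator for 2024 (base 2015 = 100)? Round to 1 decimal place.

118.6

GDP deflator = (Nominal / Real) × 100 = 2806.9 / 2366.7 × 100 = 118.60.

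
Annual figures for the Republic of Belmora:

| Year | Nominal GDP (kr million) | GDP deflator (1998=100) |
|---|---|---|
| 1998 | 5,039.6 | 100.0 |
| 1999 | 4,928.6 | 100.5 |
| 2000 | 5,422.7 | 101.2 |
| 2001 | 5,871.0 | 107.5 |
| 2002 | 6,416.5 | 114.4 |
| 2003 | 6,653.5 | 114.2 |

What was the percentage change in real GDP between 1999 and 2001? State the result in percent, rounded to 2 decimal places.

11.36%

Real GDP 1999 = 4928.6/1.005 = 4904.08.
Real GDP 2001 = 5871.0/1.075 = 5461.40.
Change = 5461.40/4904.08 − 1 = 0.1136.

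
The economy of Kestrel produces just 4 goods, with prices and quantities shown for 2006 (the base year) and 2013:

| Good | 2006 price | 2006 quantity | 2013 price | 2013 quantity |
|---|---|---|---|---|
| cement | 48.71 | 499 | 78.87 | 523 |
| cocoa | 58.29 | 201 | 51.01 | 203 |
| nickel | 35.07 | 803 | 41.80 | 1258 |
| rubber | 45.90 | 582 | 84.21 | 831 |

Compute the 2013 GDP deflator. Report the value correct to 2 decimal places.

145.66

Nominal GDP 2013 = 78.87·523 + 51.01·203 + 41.80·1258 + 84.21·831 = 174166.95.
Real GDP 2013 (at 2006 prices) = 48.71·523 + 58.29·203 + 35.07·1258 + 45.90·831 = 119569.16.
Deflator = Nominal/Real × 100 = 174166.95/119569.16 × 100 = 145.662.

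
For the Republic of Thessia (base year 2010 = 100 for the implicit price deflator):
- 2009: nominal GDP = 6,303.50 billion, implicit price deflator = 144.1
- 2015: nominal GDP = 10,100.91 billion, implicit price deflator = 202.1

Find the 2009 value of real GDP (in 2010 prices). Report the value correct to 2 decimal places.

Real GDP = Nominal / (implicit price deflator/100) = 6303.50 / 1.441 = 4374.39.

4,374.39 billion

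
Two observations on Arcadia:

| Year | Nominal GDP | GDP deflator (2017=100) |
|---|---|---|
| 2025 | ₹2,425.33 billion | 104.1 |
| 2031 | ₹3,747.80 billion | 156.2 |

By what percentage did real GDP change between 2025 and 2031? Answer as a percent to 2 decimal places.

2.99%

Real GDP 2025 = 2425.33 / 1.041 = 2329.81.
Real GDP 2031 = 3747.80 / 1.562 = 2399.36.
Real growth = 2399.36 / 2329.81 − 1 = 0.0299.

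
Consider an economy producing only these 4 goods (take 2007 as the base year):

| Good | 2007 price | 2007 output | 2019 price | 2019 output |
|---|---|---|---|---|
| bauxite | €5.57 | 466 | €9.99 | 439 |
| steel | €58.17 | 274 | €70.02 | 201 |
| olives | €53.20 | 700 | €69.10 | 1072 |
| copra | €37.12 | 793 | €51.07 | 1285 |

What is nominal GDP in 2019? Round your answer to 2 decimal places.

€158159.78

Nominal GDP 2019 = Σ (p_2019 × q_2019) = 9.99·439 + 70.02·201 + 69.10·1072 + 51.07·1285 = 158159.78.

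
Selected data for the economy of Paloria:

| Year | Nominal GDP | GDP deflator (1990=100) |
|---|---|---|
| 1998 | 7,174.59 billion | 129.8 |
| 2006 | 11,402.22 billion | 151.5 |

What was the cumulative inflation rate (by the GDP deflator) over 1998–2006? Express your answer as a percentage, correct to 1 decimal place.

16.7%

Price-level change = 151.5 / 129.8 − 1 = 0.1672.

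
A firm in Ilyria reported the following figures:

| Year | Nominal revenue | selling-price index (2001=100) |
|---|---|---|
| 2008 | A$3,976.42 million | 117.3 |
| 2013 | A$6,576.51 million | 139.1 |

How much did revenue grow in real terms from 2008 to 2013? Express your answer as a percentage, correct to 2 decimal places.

Deflate each year: 2008 → 3976.42/1.173 = 3389.96; 2013 → 6576.51/1.391 = 4727.90.
So real revenue changed by 4727.90/3389.96 − 1 = 0.3947, i.e. 39.47%.

39.47%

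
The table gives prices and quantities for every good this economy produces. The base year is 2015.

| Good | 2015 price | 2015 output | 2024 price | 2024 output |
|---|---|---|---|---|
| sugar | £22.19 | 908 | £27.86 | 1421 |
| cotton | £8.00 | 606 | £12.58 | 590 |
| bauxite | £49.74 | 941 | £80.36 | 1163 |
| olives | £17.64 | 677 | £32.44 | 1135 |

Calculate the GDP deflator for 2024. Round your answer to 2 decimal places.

Nominal GDP 2024 = 27.86·1421 + 12.58·590 + 80.36·1163 + 32.44·1135 = 177289.34.
Real GDP 2024 (at 2015 prices) = 22.19·1421 + 8.00·590 + 49.74·1163 + 17.64·1135 = 114121.01.
Deflator = Nominal/Real × 100 = 177289.34/114121.01 × 100 = 155.352.

155.35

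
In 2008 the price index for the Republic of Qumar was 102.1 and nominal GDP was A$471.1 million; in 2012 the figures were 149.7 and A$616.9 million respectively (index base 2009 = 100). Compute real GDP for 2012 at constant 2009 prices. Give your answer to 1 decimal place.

Real GDP = Nominal / (price index/100) = 616.9 / 1.497 = 412.09.

A$412.1 million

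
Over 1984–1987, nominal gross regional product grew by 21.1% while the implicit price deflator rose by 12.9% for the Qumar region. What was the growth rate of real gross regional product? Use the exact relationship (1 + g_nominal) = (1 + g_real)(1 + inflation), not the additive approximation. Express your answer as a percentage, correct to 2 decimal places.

(1 + g_nom) = (1 + g_real)(1 + π), so g_real = 1.2110 / 1.1290 − 1 = 0.07263.

7.26%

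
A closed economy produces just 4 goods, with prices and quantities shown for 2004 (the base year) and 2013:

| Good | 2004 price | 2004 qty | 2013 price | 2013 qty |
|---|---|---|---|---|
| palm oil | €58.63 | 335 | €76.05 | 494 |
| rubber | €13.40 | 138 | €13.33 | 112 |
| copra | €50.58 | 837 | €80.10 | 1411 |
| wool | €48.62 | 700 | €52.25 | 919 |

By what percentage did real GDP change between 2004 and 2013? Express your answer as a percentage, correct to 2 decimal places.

Real GDP 2004 = Nominal GDP 2004 = 58.63·335 + 13.40·138 + 50.58·837 + 48.62·700 = 97859.71.
Real GDP 2013 (at 2004 prices) = 58.63·494 + 13.40·112 + 50.58·1411 + 48.62·919 = 146514.18.
Real growth = 146514.18/97859.71 − 1 = 0.4972.

49.72%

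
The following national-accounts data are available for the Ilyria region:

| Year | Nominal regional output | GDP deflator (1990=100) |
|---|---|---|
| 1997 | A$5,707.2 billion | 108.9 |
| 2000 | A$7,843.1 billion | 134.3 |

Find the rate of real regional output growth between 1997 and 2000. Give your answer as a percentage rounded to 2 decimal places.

Real regional output 1997 = 5707.2 / 1.089 = 5240.77.
Real regional output 2000 = 7843.1 / 1.343 = 5839.99.
Real growth = 5839.99 / 5240.77 − 1 = 0.1143.

11.43%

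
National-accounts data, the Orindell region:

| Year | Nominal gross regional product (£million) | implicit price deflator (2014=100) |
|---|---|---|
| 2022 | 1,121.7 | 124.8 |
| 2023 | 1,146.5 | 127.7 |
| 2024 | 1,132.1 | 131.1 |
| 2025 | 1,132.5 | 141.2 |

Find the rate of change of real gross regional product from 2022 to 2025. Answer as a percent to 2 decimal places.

Real gross regional product 2022 = 1121.7/1.248 = 898.80.
Real gross regional product 2025 = 1132.5/1.412 = 802.05.
Change = 802.05/898.80 − 1 = -0.1076.

-10.76%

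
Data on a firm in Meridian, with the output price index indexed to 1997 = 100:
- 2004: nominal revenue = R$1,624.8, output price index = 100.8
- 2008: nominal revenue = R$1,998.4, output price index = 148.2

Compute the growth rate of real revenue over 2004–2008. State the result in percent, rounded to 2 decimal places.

Deflate each year: 2004 → 1624.8/1.008 = 1611.90; 2008 → 1998.4/1.482 = 1348.45.
So real revenue changed by 1348.45/1611.90 − 1 = -0.1634, i.e. -16.34%.

-16.34%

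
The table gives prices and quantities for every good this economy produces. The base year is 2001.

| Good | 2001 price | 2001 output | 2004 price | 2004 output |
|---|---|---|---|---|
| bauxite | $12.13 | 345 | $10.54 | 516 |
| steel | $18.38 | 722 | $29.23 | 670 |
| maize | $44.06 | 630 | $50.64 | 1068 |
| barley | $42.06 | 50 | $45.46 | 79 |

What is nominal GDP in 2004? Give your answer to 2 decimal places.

Nominal GDP 2004 = Σ (p_2004 × q_2004) = 10.54·516 + 29.23·670 + 50.64·1068 + 45.46·79 = 82697.60.

$82697.60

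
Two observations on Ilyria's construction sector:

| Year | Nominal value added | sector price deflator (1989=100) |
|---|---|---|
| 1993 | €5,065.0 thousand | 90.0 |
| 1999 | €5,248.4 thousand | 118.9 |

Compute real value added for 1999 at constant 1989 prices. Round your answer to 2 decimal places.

€4,414.13 thousand

Real value added = Nominal / (sector price deflator/100) = 5248.4 / 1.189 = 4414.13.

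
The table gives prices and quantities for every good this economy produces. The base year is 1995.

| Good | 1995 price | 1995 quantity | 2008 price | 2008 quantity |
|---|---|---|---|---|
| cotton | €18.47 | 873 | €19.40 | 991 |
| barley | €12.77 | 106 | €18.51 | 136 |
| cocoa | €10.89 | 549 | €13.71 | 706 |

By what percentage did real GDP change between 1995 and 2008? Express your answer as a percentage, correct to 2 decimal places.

Real GDP 1995 = Nominal GDP 1995 = 18.47·873 + 12.77·106 + 10.89·549 = 23456.54.
Real GDP 2008 (at 1995 prices) = 18.47·991 + 12.77·136 + 10.89·706 = 27728.83.
Real growth = 27728.83/23456.54 − 1 = 0.1821.

18.21%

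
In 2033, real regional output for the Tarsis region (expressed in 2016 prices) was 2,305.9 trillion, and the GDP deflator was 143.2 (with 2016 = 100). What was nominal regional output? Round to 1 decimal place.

Nominal regional output = Real × (GDP deflator/100) = 2305.9 × 1.432 = 3302.05.

3,302.0 trillion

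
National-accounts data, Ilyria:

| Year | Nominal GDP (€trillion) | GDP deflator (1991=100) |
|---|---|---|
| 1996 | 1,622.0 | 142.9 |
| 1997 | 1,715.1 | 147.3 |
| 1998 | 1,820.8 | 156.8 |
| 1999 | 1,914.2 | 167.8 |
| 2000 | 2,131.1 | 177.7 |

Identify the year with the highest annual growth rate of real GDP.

2000

1997: real = 1715.1/1.473 = 1164.36; growth vs 1996 (1135.06) = 2.58%.
1998: real = 1820.8/1.568 = 1161.22; growth vs 1997 (1164.36) = -0.27%.
1999: real = 1914.2/1.678 = 1140.76; growth vs 1998 (1161.22) = -1.76%.
2000: real = 2131.1/1.777 = 1199.27; growth vs 1999 (1140.76) = 5.13%.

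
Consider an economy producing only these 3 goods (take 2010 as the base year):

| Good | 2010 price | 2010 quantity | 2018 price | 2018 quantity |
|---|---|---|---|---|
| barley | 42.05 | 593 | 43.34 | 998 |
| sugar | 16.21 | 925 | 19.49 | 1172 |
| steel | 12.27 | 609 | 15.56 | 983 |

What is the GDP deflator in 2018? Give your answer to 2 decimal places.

Nominal GDP 2018 = 43.34·998 + 19.49·1172 + 15.56·983 = 81391.08.
Real GDP 2018 (at 2010 prices) = 42.05·998 + 16.21·1172 + 12.27·983 = 73025.43.
Deflator = Nominal/Real × 100 = 81391.08/73025.43 × 100 = 111.456.

111.46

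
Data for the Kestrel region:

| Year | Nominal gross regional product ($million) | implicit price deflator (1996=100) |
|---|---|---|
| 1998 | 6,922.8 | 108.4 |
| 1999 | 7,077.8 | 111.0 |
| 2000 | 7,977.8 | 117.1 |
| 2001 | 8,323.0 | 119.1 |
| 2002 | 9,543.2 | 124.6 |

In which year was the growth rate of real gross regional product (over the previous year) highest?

2002

1999: real = 7077.8/1.110 = 6376.40; growth vs 1998 (6386.35) = -0.16%.
2000: real = 7977.8/1.171 = 6812.81; growth vs 1999 (6376.40) = 6.84%.
2001: real = 8323.0/1.191 = 6988.25; growth vs 2000 (6812.81) = 2.58%.
2002: real = 9543.2/1.246 = 7659.07; growth vs 2001 (6988.25) = 9.60%.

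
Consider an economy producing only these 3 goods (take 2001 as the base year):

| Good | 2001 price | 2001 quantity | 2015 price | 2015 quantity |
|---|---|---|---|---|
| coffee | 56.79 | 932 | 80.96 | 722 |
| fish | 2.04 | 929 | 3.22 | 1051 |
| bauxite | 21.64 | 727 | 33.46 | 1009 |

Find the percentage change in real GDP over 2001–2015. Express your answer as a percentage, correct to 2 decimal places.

Real GDP 2001 = Nominal GDP 2001 = 56.79·932 + 2.04·929 + 21.64·727 = 70555.72.
Real GDP 2015 (at 2001 prices) = 56.79·722 + 2.04·1051 + 21.64·1009 = 64981.18.
Real growth = 64981.18/70555.72 − 1 = -0.0790.

-7.90%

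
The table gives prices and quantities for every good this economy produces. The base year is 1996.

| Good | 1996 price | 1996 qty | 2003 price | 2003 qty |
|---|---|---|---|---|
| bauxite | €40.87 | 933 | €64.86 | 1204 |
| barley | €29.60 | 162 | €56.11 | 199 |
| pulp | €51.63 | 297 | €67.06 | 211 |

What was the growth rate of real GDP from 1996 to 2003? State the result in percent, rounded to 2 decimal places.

13.27%

Real GDP 1996 = Nominal GDP 1996 = 40.87·933 + 29.60·162 + 51.63·297 = 58261.02.
Real GDP 2003 (at 1996 prices) = 40.87·1204 + 29.60·199 + 51.63·211 = 65991.81.
Real growth = 65991.81/58261.02 − 1 = 0.1327.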